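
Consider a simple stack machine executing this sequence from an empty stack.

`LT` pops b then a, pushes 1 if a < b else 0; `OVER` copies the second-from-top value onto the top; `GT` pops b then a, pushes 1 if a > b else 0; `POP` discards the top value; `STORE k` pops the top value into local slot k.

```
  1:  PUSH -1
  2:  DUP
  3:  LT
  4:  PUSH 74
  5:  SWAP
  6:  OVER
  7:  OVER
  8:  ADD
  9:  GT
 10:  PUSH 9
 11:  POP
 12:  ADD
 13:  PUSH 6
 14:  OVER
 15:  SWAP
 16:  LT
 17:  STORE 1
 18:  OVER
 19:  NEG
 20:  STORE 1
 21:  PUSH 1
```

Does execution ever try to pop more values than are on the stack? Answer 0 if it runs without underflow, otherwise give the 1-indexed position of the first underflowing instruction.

PUSH -1  -1
DUP      -1 -1
LT       0
PUSH 74  0 74
SWAP     74 0
OVER     74 0 74
OVER     74 0 74 0
ADD      74 0 74
GT       74 0
PUSH 9   74 0 9
POP      74 0
ADD      74
PUSH 6   74 6
OVER     74 6 74
SWAP     74 74 6
LT       74 0
STORE 1  74
OVER  — needs 2 operands, stack has 1 → underflow

18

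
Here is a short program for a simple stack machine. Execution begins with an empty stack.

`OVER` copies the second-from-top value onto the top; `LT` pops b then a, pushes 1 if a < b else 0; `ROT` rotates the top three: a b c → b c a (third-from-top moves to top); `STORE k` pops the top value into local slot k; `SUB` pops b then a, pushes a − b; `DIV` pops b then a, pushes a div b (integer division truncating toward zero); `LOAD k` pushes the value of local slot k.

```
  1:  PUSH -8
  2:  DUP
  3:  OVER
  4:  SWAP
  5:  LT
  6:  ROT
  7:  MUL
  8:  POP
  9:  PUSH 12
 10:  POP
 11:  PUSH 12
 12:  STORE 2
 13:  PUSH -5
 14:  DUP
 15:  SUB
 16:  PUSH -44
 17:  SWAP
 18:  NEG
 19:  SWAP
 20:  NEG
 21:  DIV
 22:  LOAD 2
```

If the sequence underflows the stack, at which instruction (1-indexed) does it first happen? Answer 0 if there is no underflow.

6

PUSH -8 -> -8
DUP     -> -8 -8
OVER    -> -8 -8 -8
SWAP    -> -8 -8 -8
LT      -> -8 0
ROT  — needs 3 operands, stack has 2 → underflow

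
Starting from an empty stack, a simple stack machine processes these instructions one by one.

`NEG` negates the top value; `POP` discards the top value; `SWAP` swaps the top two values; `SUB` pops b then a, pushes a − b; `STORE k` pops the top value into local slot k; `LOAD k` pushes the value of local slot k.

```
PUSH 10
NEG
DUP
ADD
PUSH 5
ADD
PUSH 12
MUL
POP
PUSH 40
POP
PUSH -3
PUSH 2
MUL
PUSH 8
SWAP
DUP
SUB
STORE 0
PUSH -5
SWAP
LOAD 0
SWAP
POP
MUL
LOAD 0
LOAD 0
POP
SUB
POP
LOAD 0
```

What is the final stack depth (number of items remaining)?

PUSH 10 -> 10
NEG     -> -10
DUP     -> -10 -10
ADD     -> -20
PUSH 5  -> -20 5
ADD     -> -15
PUSH 12 -> -15 12
MUL     -> -180
POP     -> (empty)
PUSH 40 -> 40
POP     -> (empty)
PUSH -3 -> -3
PUSH 2  -> -3 2
MUL     -> -6
PUSH 8  -> -6 8
SWAP    -> 8 -6
DUP     -> 8 -6 -6
SUB     -> 8 0
STORE 0 -> 8
PUSH -5 -> 8 -5
SWAP    -> -5 8
LOAD 0  -> -5 8 0
SWAP    -> -5 0 8
POP     -> -5 0
MUL     -> 0
LOAD 0  -> 0 0
LOAD 0  -> 0 0 0
POP     -> 0 0
SUB     -> 0
POP     -> (empty)
LOAD 0  -> 0

1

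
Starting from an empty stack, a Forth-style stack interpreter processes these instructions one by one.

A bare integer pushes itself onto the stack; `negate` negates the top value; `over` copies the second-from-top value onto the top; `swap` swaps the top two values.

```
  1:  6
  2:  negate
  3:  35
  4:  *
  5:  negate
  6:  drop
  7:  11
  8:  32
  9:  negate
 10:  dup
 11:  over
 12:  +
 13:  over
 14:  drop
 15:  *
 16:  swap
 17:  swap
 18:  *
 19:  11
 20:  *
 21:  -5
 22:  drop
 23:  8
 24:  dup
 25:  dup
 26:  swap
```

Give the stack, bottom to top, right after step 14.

[11, -32, -64]

6      -> 6
negate -> -6
35     -> -6 35
*      -> -210
negate -> 210
drop   -> (empty)
11     -> 11
32     -> 11 32
negate -> 11 -32
dup    -> 11 -32 -32
over   -> 11 -32 -32 -32
+      -> 11 -32 -64
over   -> 11 -32 -64 -32
drop   -> 11 -32 -64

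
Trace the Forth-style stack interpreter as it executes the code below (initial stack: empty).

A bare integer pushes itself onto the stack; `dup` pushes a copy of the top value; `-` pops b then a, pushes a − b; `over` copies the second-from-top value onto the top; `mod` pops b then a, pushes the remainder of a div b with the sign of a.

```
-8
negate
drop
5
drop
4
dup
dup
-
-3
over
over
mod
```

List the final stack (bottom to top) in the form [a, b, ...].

[4, 0, -3, 0]

-8     : [-8]
negate : [8]
drop   : []
5      : [5]
drop   : []
4      : [4]
dup    : [4, 4]
dup    : [4, 4, 4]
-      : [4, 0]
-3     : [4, 0, -3]
over   : [4, 0, -3, 0]
over   : [4, 0, -3, 0, -3]
mod    : [4, 0, -3, 0]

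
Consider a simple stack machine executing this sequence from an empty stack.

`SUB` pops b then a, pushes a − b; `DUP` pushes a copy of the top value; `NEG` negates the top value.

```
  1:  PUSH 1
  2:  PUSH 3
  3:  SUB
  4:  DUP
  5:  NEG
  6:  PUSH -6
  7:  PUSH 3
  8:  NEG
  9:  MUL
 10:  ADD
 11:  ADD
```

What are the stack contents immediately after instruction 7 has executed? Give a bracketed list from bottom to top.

[-2, 2, -6, 3]

PUSH 1  -> 1
PUSH 3  -> 1 3
SUB     -> -2
DUP     -> -2 -2
NEG     -> -2 2
PUSH -6 -> -2 2 -6
PUSH 3  -> -2 2 -6 3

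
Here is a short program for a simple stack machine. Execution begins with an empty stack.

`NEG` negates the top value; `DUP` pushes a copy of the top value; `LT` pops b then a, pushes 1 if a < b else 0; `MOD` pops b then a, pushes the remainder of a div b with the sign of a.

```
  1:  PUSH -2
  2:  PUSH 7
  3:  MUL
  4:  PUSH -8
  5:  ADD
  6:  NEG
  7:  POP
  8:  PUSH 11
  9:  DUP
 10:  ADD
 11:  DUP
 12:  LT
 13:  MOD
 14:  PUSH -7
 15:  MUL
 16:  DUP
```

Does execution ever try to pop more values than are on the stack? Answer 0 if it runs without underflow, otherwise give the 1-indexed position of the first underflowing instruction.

PUSH -2  [-2]
PUSH 7   [-2, 7]
MUL      [-14]
PUSH -8  [-14, -8]
ADD      [-22]
NEG      [22]
POP      []
PUSH 11  [11]
DUP      [11, 11]
ADD      [22]
DUP      [22, 22]
LT       [0]
MOD  — needs 2 operands, stack has 1 → underflow

13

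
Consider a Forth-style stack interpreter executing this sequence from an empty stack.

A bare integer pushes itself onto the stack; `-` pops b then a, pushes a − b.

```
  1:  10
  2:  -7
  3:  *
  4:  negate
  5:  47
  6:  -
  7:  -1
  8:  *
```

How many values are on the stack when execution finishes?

1

10     : 10
-7     : 10 -7
*      : -70
negate : 70
47     : 70 47
-      : 23
-1     : 23 -1
*      : -23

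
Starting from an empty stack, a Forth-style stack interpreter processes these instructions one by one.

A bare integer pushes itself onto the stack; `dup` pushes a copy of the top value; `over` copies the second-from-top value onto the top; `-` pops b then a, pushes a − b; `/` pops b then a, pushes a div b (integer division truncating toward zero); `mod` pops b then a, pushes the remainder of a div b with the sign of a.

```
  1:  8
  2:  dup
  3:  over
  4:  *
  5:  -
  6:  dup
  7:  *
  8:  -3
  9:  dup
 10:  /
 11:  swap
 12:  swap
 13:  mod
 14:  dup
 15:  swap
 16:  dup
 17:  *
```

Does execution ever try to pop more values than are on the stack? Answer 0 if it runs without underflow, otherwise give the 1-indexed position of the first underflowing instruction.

0

8     8
dup   8 8
over  8 8 8
*     8 64
-     -56
dup   -56 -56
*     3136
-3    3136 -3
dup   3136 -3 -3
/     3136 1
swap  1 3136
swap  3136 1
mod   0
dup   0 0
swap  0 0
dup   0 0 0
*     0 0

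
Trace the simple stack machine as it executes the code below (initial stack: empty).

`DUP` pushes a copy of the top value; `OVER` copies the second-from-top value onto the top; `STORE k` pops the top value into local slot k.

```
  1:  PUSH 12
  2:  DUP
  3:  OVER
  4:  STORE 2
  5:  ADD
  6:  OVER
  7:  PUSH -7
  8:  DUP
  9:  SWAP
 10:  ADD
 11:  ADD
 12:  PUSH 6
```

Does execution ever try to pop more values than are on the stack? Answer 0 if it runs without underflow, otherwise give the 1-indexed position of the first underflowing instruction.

PUSH 12 -> [12]
DUP     -> [12, 12]
OVER    -> [12, 12, 12]
STORE 2 -> [12, 12]
ADD     -> [24]
OVER  — needs 2 operands, stack has 1 → underflow

6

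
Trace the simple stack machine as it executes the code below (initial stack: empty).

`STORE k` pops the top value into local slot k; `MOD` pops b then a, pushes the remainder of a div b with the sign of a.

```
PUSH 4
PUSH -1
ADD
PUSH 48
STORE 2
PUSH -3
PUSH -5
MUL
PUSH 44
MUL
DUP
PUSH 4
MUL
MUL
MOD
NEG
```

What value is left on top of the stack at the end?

PUSH 4  -> [4]
PUSH -1 -> [4, -1]
ADD     -> [3]
PUSH 48 -> [3, 48]
STORE 2 -> [3]
PUSH -3 -> [3, -3]
PUSH -5 -> [3, -3, -5]
MUL     -> [3, 15]
PUSH 44 -> [3, 15, 44]
MUL     -> [3, 660]
DUP     -> [3, 660, 660]
PUSH 4  -> [3, 660, 660, 4]
MUL     -> [3, 660, 2640]
MUL     -> [3, 1742400]
MOD     -> [3]
NEG     -> [-3]

-3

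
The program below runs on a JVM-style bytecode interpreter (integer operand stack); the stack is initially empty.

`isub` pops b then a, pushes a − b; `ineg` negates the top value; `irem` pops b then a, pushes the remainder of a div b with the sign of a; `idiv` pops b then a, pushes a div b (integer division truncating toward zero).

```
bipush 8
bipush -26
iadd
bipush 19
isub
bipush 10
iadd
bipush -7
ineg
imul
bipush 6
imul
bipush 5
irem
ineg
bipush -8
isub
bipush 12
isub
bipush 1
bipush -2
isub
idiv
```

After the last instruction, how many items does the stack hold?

1

bipush 8   → [8]
bipush -26 → [8, -26]
iadd       → [-18]
bipush 19  → [-18, 19]
isub       → [-37]
bipush 10  → [-37, 10]
iadd       → [-27]
bipush -7  → [-27, -7]
ineg       → [-27, 7]
imul       → [-189]
bipush 6   → [-189, 6]
imul       → [-1134]
bipush 5   → [-1134, 5]
irem       → [-4]
ineg       → [4]
bipush -8  → [4, -8]
isub       → [12]
bipush 12  → [12, 12]
isub       → [0]
bipush 1   → [0, 1]
bipush -2  → [0, 1, -2]
isub       → [0, 3]
idiv       → [0]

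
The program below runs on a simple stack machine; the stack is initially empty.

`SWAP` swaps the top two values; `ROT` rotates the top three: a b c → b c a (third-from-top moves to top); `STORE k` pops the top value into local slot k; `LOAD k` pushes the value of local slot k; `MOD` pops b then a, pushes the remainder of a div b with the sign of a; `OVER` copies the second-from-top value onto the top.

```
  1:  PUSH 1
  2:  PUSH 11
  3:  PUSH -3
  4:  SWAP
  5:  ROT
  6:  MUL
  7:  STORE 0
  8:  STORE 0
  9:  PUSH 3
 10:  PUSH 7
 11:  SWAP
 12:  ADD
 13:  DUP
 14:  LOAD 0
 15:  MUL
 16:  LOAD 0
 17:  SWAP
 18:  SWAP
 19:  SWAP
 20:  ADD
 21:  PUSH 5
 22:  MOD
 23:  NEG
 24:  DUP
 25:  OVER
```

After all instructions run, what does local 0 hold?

PUSH 1  → 1
PUSH 11 → 1 11
PUSH -3 → 1 11 -3
SWAP    → 1 -3 11
ROT     → -3 11 1
MUL     → -3 11
STORE 0 → -3
STORE 0 → (empty)
PUSH 3  → 3
PUSH 7  → 3 7
SWAP    → 7 3
ADD     → 10
DUP     → 10 10
LOAD 0  → 10 10 -3
MUL     → 10 -30
LOAD 0  → 10 -30 -3
SWAP    → 10 -3 -30
SWAP    → 10 -30 -3
SWAP    → 10 -3 -30
ADD     → 10 -33
PUSH 5  → 10 -33 5
MOD     → 10 -3
NEG     → 10 3
DUP     → 10 3 3
OVER    → 10 3 3 3

-3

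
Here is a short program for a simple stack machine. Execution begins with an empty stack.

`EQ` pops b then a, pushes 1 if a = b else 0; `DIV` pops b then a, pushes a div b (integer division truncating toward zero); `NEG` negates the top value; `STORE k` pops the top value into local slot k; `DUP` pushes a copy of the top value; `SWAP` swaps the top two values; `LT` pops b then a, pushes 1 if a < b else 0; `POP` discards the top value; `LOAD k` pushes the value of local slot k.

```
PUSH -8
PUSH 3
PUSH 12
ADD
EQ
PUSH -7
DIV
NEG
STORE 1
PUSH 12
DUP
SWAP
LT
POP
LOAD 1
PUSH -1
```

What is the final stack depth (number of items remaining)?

2

PUSH -8  [-8]
PUSH 3   [-8, 3]
PUSH 12  [-8, 3, 12]
ADD      [-8, 15]
EQ       [0]
PUSH -7  [0, -7]
DIV      [0]
NEG      [0]
STORE 1  []
PUSH 12  [12]
DUP      [12, 12]
SWAP     [12, 12]
LT       [0]
POP      []
LOAD 1   [0]
PUSH -1  [0, -1]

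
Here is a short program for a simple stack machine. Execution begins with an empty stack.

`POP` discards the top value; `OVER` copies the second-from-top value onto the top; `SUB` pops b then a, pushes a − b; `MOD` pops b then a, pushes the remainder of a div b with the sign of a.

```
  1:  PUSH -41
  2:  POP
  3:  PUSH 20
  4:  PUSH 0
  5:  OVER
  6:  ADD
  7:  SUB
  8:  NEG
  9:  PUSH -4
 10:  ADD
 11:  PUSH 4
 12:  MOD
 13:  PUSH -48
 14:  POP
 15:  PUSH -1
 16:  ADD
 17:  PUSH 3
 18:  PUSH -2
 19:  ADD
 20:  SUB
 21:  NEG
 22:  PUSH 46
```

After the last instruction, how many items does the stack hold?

PUSH -41 → -41
POP      → (empty)
PUSH 20  → 20
PUSH 0   → 20 0
OVER     → 20 0 20
ADD      → 20 20
SUB      → 0
NEG      → 0
PUSH -4  → 0 -4
ADD      → -4
PUSH 4   → -4 4
MOD      → 0
PUSH -48 → 0 -48
POP      → 0
PUSH -1  → 0 -1
ADD      → -1
PUSH 3   → -1 3
PUSH -2  → -1 3 -2
ADD      → -1 1
SUB      → -2
NEG      → 2
PUSH 46  → 2 46

2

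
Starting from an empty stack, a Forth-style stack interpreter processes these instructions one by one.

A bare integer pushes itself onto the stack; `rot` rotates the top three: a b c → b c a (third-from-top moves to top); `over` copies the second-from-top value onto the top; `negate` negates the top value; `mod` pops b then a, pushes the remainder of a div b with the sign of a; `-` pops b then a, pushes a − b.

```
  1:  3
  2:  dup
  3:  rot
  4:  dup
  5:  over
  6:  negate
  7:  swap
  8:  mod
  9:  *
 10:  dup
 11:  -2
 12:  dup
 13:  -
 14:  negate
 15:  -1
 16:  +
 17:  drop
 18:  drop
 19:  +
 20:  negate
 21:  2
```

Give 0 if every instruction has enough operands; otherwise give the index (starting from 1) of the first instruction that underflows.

3   : [3]
dup : [3, 3]
rot  — needs 3 operands, stack has 2 → underflow

3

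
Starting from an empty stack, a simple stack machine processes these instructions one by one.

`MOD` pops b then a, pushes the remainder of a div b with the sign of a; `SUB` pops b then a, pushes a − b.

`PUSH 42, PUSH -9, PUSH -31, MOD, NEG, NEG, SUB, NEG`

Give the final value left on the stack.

-51

PUSH 42  : [42]
PUSH -9  : [42, -9]
PUSH -31 : [42, -9, -31]
MOD      : [42, -9]
NEG      : [42, 9]
NEG      : [42, -9]
SUB      : [51]
NEG      : [-51]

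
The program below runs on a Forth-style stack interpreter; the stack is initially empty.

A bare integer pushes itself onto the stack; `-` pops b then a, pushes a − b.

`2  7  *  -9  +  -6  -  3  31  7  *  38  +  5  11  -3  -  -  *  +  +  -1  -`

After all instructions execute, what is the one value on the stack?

-2280

2  -> [2]
7  -> [2, 7]
*  -> [14]
-9 -> [14, -9]
+  -> [5]
-6 -> [5, -6]
-  -> [11]
3  -> [11, 3]
31 -> [11, 3, 31]
7  -> [11, 3, 31, 7]
*  -> [11, 3, 217]
38 -> [11, 3, 217, 38]
+  -> [11, 3, 255]
5  -> [11, 3, 255, 5]
11 -> [11, 3, 255, 5, 11]
-3 -> [11, 3, 255, 5, 11, -3]
-  -> [11, 3, 255, 5, 14]
-  -> [11, 3, 255, -9]
*  -> [11, 3, -2295]
+  -> [11, -2292]
+  -> [-2281]
-1 -> [-2281, -1]
-  -> [-2280]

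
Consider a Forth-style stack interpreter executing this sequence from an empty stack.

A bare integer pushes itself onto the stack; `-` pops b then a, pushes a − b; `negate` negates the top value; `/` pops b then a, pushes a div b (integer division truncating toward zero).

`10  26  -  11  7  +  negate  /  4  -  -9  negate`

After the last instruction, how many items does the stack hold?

2

10     → 10
26     → 10 26
-      → -16
11     → -16 11
7      → -16 11 7
+      → -16 18
negate → -16 -18
/      → 0
4      → 0 4
-      → -4
-9     → -4 -9
negate → -4 9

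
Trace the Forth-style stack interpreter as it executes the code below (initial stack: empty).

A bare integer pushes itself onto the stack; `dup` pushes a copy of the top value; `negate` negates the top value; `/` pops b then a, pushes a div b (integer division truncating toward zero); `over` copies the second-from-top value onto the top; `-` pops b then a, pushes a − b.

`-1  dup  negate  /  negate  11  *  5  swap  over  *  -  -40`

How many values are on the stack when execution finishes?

-1     → [-1]
dup    → [-1, -1]
negate → [-1, 1]
/      → [-1]
negate → [1]
11     → [1, 11]
*      → [11]
5      → [11, 5]
swap   → [5, 11]
over   → [5, 11, 5]
*      → [5, 55]
-      → [-50]
-40    → [-50, -40]

2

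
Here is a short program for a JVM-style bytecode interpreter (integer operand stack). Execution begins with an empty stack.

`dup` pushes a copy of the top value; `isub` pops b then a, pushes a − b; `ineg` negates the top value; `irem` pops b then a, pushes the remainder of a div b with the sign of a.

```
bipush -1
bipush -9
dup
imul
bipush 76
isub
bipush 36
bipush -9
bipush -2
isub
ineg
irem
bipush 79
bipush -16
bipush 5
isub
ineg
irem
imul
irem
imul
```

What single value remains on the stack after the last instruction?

-5

bipush -1   [-1]
bipush -9   [-1, -9]
dup         [-1, -9, -9]
imul        [-1, 81]
bipush 76   [-1, 81, 76]
isub        [-1, 5]
bipush 36   [-1, 5, 36]
bipush -9   [-1, 5, 36, -9]
bipush -2   [-1, 5, 36, -9, -2]
isub        [-1, 5, 36, -7]
ineg        [-1, 5, 36, 7]
irem        [-1, 5, 1]
bipush 79   [-1, 5, 1, 79]
bipush -16  [-1, 5, 1, 79, -16]
bipush 5    [-1, 5, 1, 79, -16, 5]
isub        [-1, 5, 1, 79, -21]
ineg        [-1, 5, 1, 79, 21]
irem        [-1, 5, 1, 16]
imul        [-1, 5, 16]
irem        [-1, 5]
imul        [-5]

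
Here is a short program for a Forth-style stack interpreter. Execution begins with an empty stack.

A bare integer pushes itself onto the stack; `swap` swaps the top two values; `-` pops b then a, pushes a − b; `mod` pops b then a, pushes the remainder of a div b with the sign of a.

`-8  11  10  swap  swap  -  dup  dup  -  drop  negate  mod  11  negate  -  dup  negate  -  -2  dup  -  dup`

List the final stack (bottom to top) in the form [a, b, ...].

[22, 0, 0]

-8     : -8
11     : -8 11
10     : -8 11 10
swap   : -8 10 11
swap   : -8 11 10
-      : -8 1
dup    : -8 1 1
dup    : -8 1 1 1
-      : -8 1 0
drop   : -8 1
negate : -8 -1
mod    : 0
11     : 0 11
negate : 0 -11
-      : 11
dup    : 11 11
negate : 11 -11
-      : 22
-2     : 22 -2
dup    : 22 -2 -2
-      : 22 0
dup    : 22 0 0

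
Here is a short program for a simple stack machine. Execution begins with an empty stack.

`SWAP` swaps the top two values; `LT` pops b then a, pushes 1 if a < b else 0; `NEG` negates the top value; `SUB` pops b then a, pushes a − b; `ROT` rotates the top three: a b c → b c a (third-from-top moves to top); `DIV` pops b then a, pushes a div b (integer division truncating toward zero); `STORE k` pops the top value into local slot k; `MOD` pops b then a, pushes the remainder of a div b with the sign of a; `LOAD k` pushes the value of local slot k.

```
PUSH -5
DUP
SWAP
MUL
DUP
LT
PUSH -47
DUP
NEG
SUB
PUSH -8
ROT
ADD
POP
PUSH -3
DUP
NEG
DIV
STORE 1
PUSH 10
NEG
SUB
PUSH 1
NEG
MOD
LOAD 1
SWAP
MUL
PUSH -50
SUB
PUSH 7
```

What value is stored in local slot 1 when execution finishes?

-1

PUSH -5  → -5
DUP      → -5 -5
SWAP     → -5 -5
MUL      → 25
DUP      → 25 25
LT       → 0
PUSH -47 → 0 -47
DUP      → 0 -47 -47
NEG      → 0 -47 47
SUB      → 0 -94
PUSH -8  → 0 -94 -8
ROT      → -94 -8 0
ADD      → -94 -8
POP      → -94
PUSH -3  → -94 -3
DUP      → -94 -3 -3
NEG      → -94 -3 3
DIV      → -94 -1
STORE 1  → -94
PUSH 10  → -94 10
NEG      → -94 -10
SUB      → -84
PUSH 1   → -84 1
NEG      → -84 -1
MOD      → 0
LOAD 1   → 0 -1
SWAP     → -1 0
MUL      → 0
PUSH -50 → 0 -50
SUB      → 50
PUSH 7   → 50 7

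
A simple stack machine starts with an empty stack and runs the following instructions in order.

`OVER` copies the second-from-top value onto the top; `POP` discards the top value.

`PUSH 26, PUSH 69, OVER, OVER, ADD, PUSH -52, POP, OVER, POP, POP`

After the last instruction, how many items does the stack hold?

2

PUSH 26   26
PUSH 69   26 69
OVER      26 69 26
OVER      26 69 26 69
ADD       26 69 95
PUSH -52  26 69 95 -52
POP       26 69 95
OVER      26 69 95 69
POP       26 69 95
POP       26 69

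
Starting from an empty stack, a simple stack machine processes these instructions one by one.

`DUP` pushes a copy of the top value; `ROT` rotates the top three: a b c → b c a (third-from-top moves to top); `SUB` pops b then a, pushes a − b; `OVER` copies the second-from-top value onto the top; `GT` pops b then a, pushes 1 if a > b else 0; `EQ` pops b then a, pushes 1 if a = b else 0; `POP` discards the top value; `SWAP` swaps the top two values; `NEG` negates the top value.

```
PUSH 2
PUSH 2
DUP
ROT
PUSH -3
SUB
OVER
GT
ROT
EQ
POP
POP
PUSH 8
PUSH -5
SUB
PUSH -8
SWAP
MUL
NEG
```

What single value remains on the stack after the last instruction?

PUSH 2  -> [2]
PUSH 2  -> [2, 2]
DUP     -> [2, 2, 2]
ROT     -> [2, 2, 2]
PUSH -3 -> [2, 2, 2, -3]
SUB     -> [2, 2, 5]
OVER    -> [2, 2, 5, 2]
GT      -> [2, 2, 1]
ROT     -> [2, 1, 2]
EQ      -> [2, 0]
POP     -> [2]
POP     -> []
PUSH 8  -> [8]
PUSH -5 -> [8, -5]
SUB     -> [13]
PUSH -8 -> [13, -8]
SWAP    -> [-8, 13]
MUL     -> [-104]
NEG     -> [104]

104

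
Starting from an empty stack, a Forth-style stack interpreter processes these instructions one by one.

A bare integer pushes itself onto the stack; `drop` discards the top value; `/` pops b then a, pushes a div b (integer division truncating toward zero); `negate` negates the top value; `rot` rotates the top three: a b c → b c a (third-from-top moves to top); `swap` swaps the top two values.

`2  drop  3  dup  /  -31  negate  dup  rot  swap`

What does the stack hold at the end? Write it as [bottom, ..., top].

2      -> 2
drop   -> (empty)
3      -> 3
dup    -> 3 3
/      -> 1
-31    -> 1 -31
negate -> 1 31
dup    -> 1 31 31
rot    -> 31 31 1
swap   -> 31 1 31

[31, 1, 31]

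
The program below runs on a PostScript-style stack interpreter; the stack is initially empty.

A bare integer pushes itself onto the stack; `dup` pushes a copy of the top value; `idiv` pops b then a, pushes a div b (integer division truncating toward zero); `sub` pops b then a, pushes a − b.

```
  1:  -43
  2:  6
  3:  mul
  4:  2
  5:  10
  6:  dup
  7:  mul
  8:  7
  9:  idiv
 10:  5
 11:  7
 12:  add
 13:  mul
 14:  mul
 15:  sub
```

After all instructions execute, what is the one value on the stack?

-43  : -43
6    : -43 6
mul  : -258
2    : -258 2
10   : -258 2 10
dup  : -258 2 10 10
mul  : -258 2 100
7    : -258 2 100 7
idiv : -258 2 14
5    : -258 2 14 5
7    : -258 2 14 5 7
add  : -258 2 14 12
mul  : -258 2 168
mul  : -258 336
sub  : -594

-594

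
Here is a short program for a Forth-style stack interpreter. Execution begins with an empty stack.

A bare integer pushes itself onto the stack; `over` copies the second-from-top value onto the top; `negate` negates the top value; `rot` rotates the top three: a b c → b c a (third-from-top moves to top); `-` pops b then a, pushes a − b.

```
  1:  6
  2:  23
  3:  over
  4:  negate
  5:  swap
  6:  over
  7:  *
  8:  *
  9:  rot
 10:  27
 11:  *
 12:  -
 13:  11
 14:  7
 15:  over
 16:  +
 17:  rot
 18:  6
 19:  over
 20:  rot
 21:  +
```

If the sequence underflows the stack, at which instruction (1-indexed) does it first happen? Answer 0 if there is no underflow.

6       6
23      6 23
over    6 23 6
negate  6 23 -6
swap    6 -6 23
over    6 -6 23 -6
*       6 -6 -138
*       6 828
rot  — needs 3 operands, stack has 2 → underflow

9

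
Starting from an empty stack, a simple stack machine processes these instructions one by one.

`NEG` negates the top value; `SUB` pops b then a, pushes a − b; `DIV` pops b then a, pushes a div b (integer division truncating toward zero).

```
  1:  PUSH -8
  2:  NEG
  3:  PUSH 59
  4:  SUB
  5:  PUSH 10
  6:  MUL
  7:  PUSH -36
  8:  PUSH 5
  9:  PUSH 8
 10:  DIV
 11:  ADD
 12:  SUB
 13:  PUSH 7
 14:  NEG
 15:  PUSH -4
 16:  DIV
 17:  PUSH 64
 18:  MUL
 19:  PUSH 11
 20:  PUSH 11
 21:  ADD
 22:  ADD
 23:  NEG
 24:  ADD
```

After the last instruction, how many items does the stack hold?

PUSH -8   [-8]
NEG       [8]
PUSH 59   [8, 59]
SUB       [-51]
PUSH 10   [-51, 10]
MUL       [-510]
PUSH -36  [-510, -36]
PUSH 5    [-510, -36, 5]
PUSH 8    [-510, -36, 5, 8]
DIV       [-510, -36, 0]
ADD       [-510, -36]
SUB       [-474]
PUSH 7    [-474, 7]
NEG       [-474, -7]
PUSH -4   [-474, -7, -4]
DIV       [-474, 1]
PUSH 64   [-474, 1, 64]
MUL       [-474, 64]
PUSH 11   [-474, 64, 11]
PUSH 11   [-474, 64, 11, 11]
ADD       [-474, 64, 22]
ADD       [-474, 86]
NEG       [-474, -86]
ADD       [-560]

1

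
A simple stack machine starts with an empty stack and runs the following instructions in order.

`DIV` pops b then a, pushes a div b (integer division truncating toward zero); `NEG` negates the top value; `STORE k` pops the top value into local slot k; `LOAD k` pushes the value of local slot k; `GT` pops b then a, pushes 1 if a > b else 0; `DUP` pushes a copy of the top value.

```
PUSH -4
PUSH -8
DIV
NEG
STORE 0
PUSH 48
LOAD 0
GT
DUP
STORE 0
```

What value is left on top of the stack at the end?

PUSH -4  [-4]
PUSH -8  [-4, -8]
DIV      [0]
NEG      [0]
STORE 0  []
PUSH 48  [48]
LOAD 0   [48, 0]
GT       [1]
DUP      [1, 1]
STORE 0  [1]

1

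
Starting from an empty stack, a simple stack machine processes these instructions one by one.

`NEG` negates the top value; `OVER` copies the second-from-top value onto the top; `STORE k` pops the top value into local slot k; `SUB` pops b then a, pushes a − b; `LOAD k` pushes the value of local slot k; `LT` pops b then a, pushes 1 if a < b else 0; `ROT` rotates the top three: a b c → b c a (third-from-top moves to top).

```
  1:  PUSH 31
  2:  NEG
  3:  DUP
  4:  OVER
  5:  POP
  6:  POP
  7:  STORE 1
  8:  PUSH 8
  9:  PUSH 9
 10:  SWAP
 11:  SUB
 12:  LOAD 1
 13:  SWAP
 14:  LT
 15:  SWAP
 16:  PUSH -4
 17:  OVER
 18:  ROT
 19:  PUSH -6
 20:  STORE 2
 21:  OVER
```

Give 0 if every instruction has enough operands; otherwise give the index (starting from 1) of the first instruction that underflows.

15

PUSH 31  31
NEG      -31
DUP      -31 -31
OVER     -31 -31 -31
POP      -31 -31
POP      -31
STORE 1  (empty)
PUSH 8   8
PUSH 9   8 9
SWAP     9 8
SUB      1
LOAD 1   1 -31
SWAP     -31 1
LT       1
SWAP  — needs 2 operands, stack has 1 → underflow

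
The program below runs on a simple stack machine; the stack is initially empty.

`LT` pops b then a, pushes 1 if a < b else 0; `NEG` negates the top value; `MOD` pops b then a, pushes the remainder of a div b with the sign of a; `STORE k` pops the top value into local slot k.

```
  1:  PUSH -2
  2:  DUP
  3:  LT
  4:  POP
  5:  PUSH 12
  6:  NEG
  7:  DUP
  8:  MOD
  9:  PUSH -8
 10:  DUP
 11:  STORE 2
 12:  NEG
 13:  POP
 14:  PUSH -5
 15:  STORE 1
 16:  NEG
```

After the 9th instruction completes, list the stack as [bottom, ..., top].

[0, -8]

PUSH -2 -> -2
DUP     -> -2 -2
LT      -> 0
POP     -> (empty)
PUSH 12 -> 12
NEG     -> -12
DUP     -> -12 -12
MOD     -> 0
PUSH -8 -> 0 -8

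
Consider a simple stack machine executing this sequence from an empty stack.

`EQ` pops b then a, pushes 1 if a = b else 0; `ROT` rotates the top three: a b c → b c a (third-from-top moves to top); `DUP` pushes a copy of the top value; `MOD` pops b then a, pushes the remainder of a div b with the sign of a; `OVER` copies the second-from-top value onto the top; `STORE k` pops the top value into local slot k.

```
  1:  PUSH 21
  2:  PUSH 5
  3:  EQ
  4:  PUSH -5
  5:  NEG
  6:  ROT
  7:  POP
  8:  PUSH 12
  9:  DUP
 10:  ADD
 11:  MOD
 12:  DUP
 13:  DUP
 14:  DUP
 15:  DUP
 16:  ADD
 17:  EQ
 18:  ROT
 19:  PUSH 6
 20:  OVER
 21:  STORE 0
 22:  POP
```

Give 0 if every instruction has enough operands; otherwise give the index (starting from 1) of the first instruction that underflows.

PUSH 21  21
PUSH 5   21 5
EQ       0
PUSH -5  0 -5
NEG      0 5
ROT  — needs 3 operands, stack has 2 → underflow

6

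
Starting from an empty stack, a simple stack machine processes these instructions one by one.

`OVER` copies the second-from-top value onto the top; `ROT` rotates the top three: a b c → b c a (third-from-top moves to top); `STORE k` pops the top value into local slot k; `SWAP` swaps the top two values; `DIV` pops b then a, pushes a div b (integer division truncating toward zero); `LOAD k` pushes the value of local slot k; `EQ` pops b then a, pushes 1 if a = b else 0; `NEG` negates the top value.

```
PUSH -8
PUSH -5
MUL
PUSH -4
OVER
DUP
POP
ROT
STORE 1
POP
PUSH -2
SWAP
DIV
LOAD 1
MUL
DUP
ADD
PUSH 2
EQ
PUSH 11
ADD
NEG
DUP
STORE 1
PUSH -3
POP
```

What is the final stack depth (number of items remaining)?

PUSH -8 → -8
PUSH -5 → -8 -5
MUL     → 40
PUSH -4 → 40 -4
OVER    → 40 -4 40
DUP     → 40 -4 40 40
POP     → 40 -4 40
ROT     → -4 40 40
STORE 1 → -4 40
POP     → -4
PUSH -2 → -4 -2
SWAP    → -2 -4
DIV     → 0
LOAD 1  → 0 40
MUL     → 0
DUP     → 0 0
ADD     → 0
PUSH 2  → 0 2
EQ      → 0
PUSH 11 → 0 11
ADD     → 11
NEG     → -11
DUP     → -11 -11
STORE 1 → -11
PUSH -3 → -11 -3
POP     → -11

1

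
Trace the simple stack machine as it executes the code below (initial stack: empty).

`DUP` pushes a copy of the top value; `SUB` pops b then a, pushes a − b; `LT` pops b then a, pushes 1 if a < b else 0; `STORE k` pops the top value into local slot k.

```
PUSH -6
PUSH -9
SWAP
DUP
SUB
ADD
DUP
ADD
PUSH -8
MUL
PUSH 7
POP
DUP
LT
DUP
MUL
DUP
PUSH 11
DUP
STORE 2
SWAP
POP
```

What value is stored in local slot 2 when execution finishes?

PUSH -6  [-6]
PUSH -9  [-6, -9]
SWAP     [-9, -6]
DUP      [-9, -6, -6]
SUB      [-9, 0]
ADD      [-9]
DUP      [-9, -9]
ADD      [-18]
PUSH -8  [-18, -8]
MUL      [144]
PUSH 7   [144, 7]
POP      [144]
DUP      [144, 144]
LT       [0]
DUP      [0, 0]
MUL      [0]
DUP      [0, 0]
PUSH 11  [0, 0, 11]
DUP      [0, 0, 11, 11]
STORE 2  [0, 0, 11]
SWAP     [0, 11, 0]
POP      [0, 11]

11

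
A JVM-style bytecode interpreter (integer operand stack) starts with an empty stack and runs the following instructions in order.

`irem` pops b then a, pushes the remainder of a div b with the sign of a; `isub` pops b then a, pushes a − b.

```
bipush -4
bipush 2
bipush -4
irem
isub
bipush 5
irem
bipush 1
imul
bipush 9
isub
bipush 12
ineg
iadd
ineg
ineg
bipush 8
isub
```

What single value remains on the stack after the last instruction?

-30

bipush -4  -4
bipush 2   -4 2
bipush -4  -4 2 -4
irem       -4 2
isub       -6
bipush 5   -6 5
irem       -1
bipush 1   -1 1
imul       -1
bipush 9   -1 9
isub       -10
bipush 12  -10 12
ineg       -10 -12
iadd       -22
ineg       22
ineg       -22
bipush 8   -22 8
isub       -30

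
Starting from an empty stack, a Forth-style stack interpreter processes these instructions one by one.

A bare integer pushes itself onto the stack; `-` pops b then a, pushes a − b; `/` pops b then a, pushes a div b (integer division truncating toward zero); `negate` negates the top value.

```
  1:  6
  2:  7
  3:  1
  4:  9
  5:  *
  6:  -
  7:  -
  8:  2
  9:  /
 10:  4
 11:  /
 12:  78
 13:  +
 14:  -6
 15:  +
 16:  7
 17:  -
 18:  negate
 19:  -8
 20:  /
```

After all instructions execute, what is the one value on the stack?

8

6       [6]
7       [6, 7]
1       [6, 7, 1]
9       [6, 7, 1, 9]
*       [6, 7, 9]
-       [6, -2]
-       [8]
2       [8, 2]
/       [4]
4       [4, 4]
/       [1]
78      [1, 78]
+       [79]
-6      [79, -6]
+       [73]
7       [73, 7]
-       [66]
negate  [-66]
-8      [-66, -8]
/       [8]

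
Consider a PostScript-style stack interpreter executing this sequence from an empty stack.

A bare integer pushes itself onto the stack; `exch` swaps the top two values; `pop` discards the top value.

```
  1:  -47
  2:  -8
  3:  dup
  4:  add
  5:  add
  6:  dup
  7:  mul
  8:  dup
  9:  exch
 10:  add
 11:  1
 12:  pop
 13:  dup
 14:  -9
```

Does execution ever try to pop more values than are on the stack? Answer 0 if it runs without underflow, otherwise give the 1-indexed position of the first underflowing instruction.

-47  → -47
-8   → -47 -8
dup  → -47 -8 -8
add  → -47 -16
add  → -63
dup  → -63 -63
mul  → 3969
dup  → 3969 3969
exch → 3969 3969
add  → 7938
1    → 7938 1
pop  → 7938
dup  → 7938 7938
-9   → 7938 7938 -9

0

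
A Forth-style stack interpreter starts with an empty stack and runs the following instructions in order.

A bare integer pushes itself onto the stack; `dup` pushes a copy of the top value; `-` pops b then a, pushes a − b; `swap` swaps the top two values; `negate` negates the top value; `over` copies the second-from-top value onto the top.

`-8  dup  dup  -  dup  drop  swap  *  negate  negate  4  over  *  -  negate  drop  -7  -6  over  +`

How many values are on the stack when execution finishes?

-8     : -8
dup    : -8 -8
dup    : -8 -8 -8
-      : -8 0
dup    : -8 0 0
drop   : -8 0
swap   : 0 -8
*      : 0
negate : 0
negate : 0
4      : 0 4
over   : 0 4 0
*      : 0 0
-      : 0
negate : 0
drop   : (empty)
-7     : -7
-6     : -7 -6
over   : -7 -6 -7
+      : -7 -13

2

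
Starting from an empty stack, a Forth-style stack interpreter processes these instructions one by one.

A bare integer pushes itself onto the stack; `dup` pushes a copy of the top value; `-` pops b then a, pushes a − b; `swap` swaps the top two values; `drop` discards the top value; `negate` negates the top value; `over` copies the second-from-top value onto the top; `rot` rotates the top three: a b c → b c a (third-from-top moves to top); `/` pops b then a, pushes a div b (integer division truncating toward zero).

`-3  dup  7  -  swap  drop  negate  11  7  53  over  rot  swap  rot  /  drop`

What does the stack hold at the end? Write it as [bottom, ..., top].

-3     : [-3]
dup    : [-3, -3]
7      : [-3, -3, 7]
-      : [-3, -10]
swap   : [-10, -3]
drop   : [-10]
negate : [10]
11     : [10, 11]
7      : [10, 11, 7]
53     : [10, 11, 7, 53]
over   : [10, 11, 7, 53, 7]
rot    : [10, 11, 53, 7, 7]
swap   : [10, 11, 53, 7, 7]
rot    : [10, 11, 7, 7, 53]
/      : [10, 11, 7, 0]
drop   : [10, 11, 7]

[10, 11, 7]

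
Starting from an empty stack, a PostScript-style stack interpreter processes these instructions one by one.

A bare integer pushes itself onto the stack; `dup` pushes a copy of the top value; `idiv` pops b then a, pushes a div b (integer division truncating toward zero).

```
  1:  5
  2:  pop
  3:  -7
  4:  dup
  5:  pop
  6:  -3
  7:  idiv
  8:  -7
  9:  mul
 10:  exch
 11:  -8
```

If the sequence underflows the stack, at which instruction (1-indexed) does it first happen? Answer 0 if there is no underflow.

5    -> 5
pop  -> (empty)
-7   -> -7
dup  -> -7 -7
pop  -> -7
-3   -> -7 -3
idiv -> 2
-7   -> 2 -7
mul  -> -14
exch  — needs 2 operands, stack has 1 → underflow

10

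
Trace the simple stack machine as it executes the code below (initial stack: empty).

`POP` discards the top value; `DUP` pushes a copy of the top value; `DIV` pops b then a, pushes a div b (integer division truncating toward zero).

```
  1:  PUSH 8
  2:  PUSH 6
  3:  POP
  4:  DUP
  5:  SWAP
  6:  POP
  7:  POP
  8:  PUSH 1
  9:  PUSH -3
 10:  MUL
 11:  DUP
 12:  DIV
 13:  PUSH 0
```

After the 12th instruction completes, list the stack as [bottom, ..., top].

PUSH 8  : [8]
PUSH 6  : [8, 6]
POP     : [8]
DUP     : [8, 8]
SWAP    : [8, 8]
POP     : [8]
POP     : []
PUSH 1  : [1]
PUSH -3 : [1, -3]
MUL     : [-3]
DUP     : [-3, -3]
DIV     : [1]

[1]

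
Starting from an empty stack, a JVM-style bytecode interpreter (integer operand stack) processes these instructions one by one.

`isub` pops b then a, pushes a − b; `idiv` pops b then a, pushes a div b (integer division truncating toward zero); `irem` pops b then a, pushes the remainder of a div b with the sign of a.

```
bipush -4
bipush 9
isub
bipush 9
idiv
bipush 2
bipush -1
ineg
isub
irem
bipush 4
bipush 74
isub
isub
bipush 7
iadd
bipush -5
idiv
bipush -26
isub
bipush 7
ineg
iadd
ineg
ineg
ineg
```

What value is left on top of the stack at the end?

-4

bipush -4   [-4]
bipush 9    [-4, 9]
isub        [-13]
bipush 9    [-13, 9]
idiv        [-1]
bipush 2    [-1, 2]
bipush -1   [-1, 2, -1]
ineg        [-1, 2, 1]
isub        [-1, 1]
irem        [0]
bipush 4    [0, 4]
bipush 74   [0, 4, 74]
isub        [0, -70]
isub        [70]
bipush 7    [70, 7]
iadd        [77]
bipush -5   [77, -5]
idiv        [-15]
bipush -26  [-15, -26]
isub        [11]
bipush 7    [11, 7]
ineg        [11, -7]
iadd        [4]
ineg        [-4]
ineg        [4]
ineg        [-4]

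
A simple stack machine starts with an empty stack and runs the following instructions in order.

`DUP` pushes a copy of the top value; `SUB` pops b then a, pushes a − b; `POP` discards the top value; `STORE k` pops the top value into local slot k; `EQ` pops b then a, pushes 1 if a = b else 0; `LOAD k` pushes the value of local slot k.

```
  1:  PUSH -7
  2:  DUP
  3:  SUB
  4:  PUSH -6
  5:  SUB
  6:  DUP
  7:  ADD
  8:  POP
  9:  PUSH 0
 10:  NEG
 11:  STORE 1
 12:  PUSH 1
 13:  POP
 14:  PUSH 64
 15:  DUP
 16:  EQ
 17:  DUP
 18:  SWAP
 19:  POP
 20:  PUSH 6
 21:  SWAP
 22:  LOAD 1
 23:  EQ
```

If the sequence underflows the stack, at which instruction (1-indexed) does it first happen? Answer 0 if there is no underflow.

0

PUSH -7 -> [-7]
DUP     -> [-7, -7]
SUB     -> [0]
PUSH -6 -> [0, -6]
SUB     -> [6]
DUP     -> [6, 6]
ADD     -> [12]
POP     -> []
PUSH 0  -> [0]
NEG     -> [0]
STORE 1 -> []
PUSH 1  -> [1]
POP     -> []
PUSH 64 -> [64]
DUP     -> [64, 64]
EQ      -> [1]
DUP     -> [1, 1]
SWAP    -> [1, 1]
POP     -> [1]
PUSH 6  -> [1, 6]
SWAP    -> [6, 1]
LOAD 1  -> [6, 1, 0]
EQ      -> [6, 0]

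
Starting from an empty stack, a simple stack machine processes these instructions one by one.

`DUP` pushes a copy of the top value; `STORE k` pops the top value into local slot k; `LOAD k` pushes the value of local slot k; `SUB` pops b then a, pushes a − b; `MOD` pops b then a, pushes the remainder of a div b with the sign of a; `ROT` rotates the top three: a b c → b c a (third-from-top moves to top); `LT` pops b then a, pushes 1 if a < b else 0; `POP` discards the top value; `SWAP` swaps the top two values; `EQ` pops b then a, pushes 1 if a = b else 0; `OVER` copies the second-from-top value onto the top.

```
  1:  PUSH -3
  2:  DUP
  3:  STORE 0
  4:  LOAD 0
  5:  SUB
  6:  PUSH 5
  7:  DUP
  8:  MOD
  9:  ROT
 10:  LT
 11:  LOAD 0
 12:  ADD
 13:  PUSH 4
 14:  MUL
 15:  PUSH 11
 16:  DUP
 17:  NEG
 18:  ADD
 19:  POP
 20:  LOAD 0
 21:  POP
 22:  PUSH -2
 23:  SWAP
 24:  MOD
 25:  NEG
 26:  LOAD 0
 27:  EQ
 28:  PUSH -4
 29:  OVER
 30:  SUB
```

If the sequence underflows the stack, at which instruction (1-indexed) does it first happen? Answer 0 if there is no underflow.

PUSH -3  [-3]
DUP      [-3, -3]
STORE 0  [-3]
LOAD 0   [-3, -3]
SUB      [0]
PUSH 5   [0, 5]
DUP      [0, 5, 5]
MOD      [0, 0]
ROT  — needs 3 operands, stack has 2 → underflow

9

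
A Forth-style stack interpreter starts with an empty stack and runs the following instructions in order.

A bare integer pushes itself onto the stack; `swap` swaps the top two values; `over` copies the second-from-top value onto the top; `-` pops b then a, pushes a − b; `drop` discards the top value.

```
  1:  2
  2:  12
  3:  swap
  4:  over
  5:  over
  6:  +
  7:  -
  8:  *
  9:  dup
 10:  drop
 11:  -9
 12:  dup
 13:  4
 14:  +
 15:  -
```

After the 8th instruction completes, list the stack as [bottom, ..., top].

2    : [2]
12   : [2, 12]
swap : [12, 2]
over : [12, 2, 12]
over : [12, 2, 12, 2]
+    : [12, 2, 14]
-    : [12, -12]
*    : [-144]

[-144]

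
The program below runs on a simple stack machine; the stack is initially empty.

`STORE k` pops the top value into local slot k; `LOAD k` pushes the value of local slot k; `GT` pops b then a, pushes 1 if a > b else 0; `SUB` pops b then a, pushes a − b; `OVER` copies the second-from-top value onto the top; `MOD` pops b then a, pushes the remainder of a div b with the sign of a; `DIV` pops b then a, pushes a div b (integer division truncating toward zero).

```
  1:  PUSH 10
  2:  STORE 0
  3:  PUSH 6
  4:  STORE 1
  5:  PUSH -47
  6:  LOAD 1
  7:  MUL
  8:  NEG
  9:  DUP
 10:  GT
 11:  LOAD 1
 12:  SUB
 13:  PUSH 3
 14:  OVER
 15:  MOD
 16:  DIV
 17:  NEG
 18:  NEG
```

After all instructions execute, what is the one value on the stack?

-2

PUSH 10  → 10
STORE 0  → (empty)
PUSH 6   → 6
STORE 1  → (empty)
PUSH -47 → -47
LOAD 1   → -47 6
MUL      → -282
NEG      → 282
DUP      → 282 282
GT       → 0
LOAD 1   → 0 6
SUB      → -6
PUSH 3   → -6 3
OVER     → -6 3 -6
MOD      → -6 3
DIV      → -2
NEG      → 2
NEG      → -2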